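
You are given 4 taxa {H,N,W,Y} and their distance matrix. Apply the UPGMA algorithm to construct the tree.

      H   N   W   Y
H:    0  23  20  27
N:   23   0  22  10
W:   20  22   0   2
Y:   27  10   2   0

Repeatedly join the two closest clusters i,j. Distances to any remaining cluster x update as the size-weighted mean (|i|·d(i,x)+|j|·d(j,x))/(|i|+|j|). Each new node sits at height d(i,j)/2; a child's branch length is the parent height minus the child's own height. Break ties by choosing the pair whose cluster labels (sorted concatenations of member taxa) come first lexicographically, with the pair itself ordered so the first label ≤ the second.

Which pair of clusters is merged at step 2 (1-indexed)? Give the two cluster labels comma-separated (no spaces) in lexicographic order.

step 1: merge (W,Y) at d=2; branch lengths W→1, Y→1; new cluster WY
  updated: d(H,WY)=47/2, d(N,WY)=16
step 2: merge (N,WY) at d=16; branch lengths N→8, WY→7; new cluster NWY
  updated: d(H,NWY)=70/3
step 3: merge (H,NWY) at d=70/3; branch lengths H→35/3, NWY→11/3; new cluster HNWY
final tree: (H:35/3,(N:8,(W:1,Y:1):7):11/3)
total length: 97/3

N,WY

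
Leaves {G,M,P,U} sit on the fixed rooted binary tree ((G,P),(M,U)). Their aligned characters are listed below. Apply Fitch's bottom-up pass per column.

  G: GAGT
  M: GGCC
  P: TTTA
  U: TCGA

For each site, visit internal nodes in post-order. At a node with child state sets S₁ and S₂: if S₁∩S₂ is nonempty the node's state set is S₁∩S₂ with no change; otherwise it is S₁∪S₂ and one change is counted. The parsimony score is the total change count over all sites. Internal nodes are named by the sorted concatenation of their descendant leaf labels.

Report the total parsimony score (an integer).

[col 0] GP: children G:{G}, P:{T} ∪→ {G,T}; cost 1
[col 0] MU: children M:{G}, U:{T} ∪→ {G,T}; cost 1
[col 0] GMPU: children GP:{G,T}, MU:{G,T} ∩→ {G,T}; cost 0
[col 1] GP: children G:{A}, P:{T} ∪→ {A,T}; cost 1
[col 1] MU: children M:{G}, U:{C} ∪→ {C,G}; cost 1
[col 1] GMPU: children GP:{A,T}, MU:{C,G} ∪→ {A,C,G,T}; cost 1
[col 2] GP: children G:{G}, P:{T} ∪→ {G,T}; cost 1
[col 2] MU: children M:{C}, U:{G} ∪→ {C,G}; cost 1
[col 2] GMPU: children GP:{G,T}, MU:{C,G} ∩→ {G}; cost 0
[col 3] GP: children G:{T}, P:{A} ∪→ {A,T}; cost 1
[col 3] MU: children M:{C}, U:{A} ∪→ {A,C}; cost 1
[col 3] GMPU: children GP:{A,T}, MU:{A,C} ∩→ {A}; cost 0
per-site changes: [2, 3, 2, 2]; total = 9

9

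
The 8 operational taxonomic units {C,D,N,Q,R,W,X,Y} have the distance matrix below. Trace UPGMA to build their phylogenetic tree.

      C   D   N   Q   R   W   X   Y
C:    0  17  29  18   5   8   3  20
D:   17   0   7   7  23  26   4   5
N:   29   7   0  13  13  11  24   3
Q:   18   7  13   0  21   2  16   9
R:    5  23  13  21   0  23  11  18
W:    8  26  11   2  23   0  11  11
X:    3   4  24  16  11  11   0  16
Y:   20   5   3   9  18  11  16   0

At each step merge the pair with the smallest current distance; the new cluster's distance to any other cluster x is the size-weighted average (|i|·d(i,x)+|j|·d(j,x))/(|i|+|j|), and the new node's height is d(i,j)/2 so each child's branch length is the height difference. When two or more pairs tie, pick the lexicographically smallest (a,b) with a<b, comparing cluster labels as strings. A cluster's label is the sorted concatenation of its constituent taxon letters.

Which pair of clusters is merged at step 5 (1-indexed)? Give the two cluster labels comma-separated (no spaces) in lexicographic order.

CX,R

step 1: merge (Q,W) at d=2; branch lengths Q→1, W→1; new cluster QW
  updated: d(C,QW)=13, d(D,QW)=33/2, d(N,QW)=12, d(QW,R)=22, d(QW,X)=27/2, d(QW,Y)=10
step 2: merge (C,X) at d=3; branch lengths C→3/2, X→3/2; new cluster CX
  updated: d(CX,D)=21/2, d(CX,N)=53/2, d(CX,QW)=53/4, d(CX,R)=8, d(CX,Y)=18
step 3: merge (N,Y) at d=3; branch lengths N→3/2, Y→3/2; new cluster NY
  updated: d(CX,NY)=89/4, d(D,NY)=6, d(NY,QW)=11, d(NY,R)=31/2
step 4: merge (D,NY) at d=6; branch lengths D→3, NY→3/2; new cluster DNY
  updated: d(CX,DNY)=55/3, d(DNY,QW)=77/6, d(DNY,R)=18
step 5: merge (CX,R) at d=8; branch lengths CX→5/2, R→4; new cluster CRX
  updated: d(CRX,DNY)=164/9, d(CRX,QW)=97/6
step 6: merge (DNY,QW) at d=77/6; branch lengths DNY→41/12, QW→65/12; new cluster DNQWY
  updated: d(CRX,DNQWY)=87/5
step 7: merge (CRX,DNQWY) at d=87/5; branch lengths CRX→47/10, DNQWY→137/60; new cluster CDNQRWXY
final tree: (((C:3/2,X:3/2):5/2,R:4):47/10,((D:3,(N:3/2,Y:3/2):3/2):41/12,(Q:1,W:1):65/12):137/60)
total length: 2089/60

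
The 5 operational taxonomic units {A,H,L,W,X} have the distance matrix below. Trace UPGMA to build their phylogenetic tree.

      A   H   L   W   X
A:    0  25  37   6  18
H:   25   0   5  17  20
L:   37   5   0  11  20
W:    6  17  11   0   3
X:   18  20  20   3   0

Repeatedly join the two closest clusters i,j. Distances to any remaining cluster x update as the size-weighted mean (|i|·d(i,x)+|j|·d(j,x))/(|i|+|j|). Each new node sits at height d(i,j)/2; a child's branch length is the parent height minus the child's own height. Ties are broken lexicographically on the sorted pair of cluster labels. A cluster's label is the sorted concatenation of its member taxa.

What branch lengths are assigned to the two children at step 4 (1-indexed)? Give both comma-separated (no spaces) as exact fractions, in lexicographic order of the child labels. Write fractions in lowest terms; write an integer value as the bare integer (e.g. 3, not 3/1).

29/6,25/3

1. join W+X (d=3) ⇒ WX; edges |W|=3/2, |X|=3/2
  updated: d(A,WX)=12, d(H,WX)=37/2, d(L,WX)=31/2
2. join H+L (d=5) ⇒ HL; edges |H|=5/2, |L|=5/2
  updated: d(A,HL)=31, d(HL,WX)=17
3. join A+WX (d=12) ⇒ AWX; edges |A|=6, |WX|=9/2
  updated: d(AWX,HL)=65/3
4. join AWX+HL (d=65/3) ⇒ AHLWX; edges |AWX|=29/6, |HL|=25/3
final tree: ((A:6,(W:3/2,X:3/2):9/2):29/6,(H:5/2,L:5/2):25/3)
total length: 95/3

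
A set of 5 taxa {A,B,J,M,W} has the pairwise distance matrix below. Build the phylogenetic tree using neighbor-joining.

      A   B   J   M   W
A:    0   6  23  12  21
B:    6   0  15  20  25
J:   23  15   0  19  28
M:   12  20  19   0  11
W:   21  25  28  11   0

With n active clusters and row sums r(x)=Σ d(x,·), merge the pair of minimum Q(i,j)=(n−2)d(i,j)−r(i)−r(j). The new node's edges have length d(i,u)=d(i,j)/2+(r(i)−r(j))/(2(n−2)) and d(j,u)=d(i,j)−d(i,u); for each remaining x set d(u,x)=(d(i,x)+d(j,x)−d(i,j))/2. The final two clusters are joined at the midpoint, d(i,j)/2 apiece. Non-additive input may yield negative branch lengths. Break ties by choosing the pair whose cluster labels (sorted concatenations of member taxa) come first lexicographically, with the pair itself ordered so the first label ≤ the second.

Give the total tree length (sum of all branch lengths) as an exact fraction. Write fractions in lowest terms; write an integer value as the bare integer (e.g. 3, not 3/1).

79/2

iteration 1: select M,W (d=11, Q=-114); attach at lengths (5/3, 28/3); label the merged cluster MW
  updated: d(A,MW)=11, d(B,MW)=17, d(J,MW)=18
iteration 2: select A,B (d=6, Q=-66); attach at lengths (7/2, 5/2); label the merged cluster AB
  updated: d(AB,J)=16, d(AB,MW)=11
iteration 3: select AB,J (d=16, Q=-45); attach at lengths (9/2, 23/2); label the merged cluster ABJ
  updated: d(ABJ,MW)=13/2
iteration 4: select ABJ,MW (d=13/2); attach at lengths (13/4, 13/4); label the merged cluster ABJMW
final tree: (((A:7/2,B:5/2):9/2,J:23/2):13/4,(M:5/3,W:28/3):13/4)
total length: 79/2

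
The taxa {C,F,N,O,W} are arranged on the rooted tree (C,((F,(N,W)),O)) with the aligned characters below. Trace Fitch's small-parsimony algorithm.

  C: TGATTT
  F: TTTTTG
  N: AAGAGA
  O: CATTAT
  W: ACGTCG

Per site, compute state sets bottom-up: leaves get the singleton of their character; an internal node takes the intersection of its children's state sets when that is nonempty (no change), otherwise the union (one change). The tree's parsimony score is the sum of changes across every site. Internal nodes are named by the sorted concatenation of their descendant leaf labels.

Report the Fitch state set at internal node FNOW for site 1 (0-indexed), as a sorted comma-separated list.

A

[col 0] NW: children N:{A}, W:{A} ∩→ {A}; cost 0
[col 0] FNW: children F:{T}, NW:{A} ∪→ {A,T}; cost 1
[col 0] FNOW: children FNW:{A,T}, O:{C} ∪→ {A,C,T}; cost 1
[col 0] CFNOW: children C:{T}, FNOW:{A,C,T} ∩→ {T}; cost 0
[col 1] NW: children N:{A}, W:{C} ∪→ {A,C}; cost 1
[col 1] FNW: children F:{T}, NW:{A,C} ∪→ {A,C,T}; cost 1
[col 1] FNOW: children FNW:{A,C,T}, O:{A} ∩→ {A}; cost 0
[col 1] CFNOW: children C:{G}, FNOW:{A} ∪→ {A,G}; cost 1
[col 2] NW: children N:{G}, W:{G} ∩→ {G}; cost 0
[col 2] FNW: children F:{T}, NW:{G} ∪→ {G,T}; cost 1
[col 2] FNOW: children FNW:{G,T}, O:{T} ∩→ {T}; cost 0
[col 2] CFNOW: children C:{A}, FNOW:{T} ∪→ {A,T}; cost 1
[col 3] NW: children N:{A}, W:{T} ∪→ {A,T}; cost 1
[col 3] FNW: children F:{T}, NW:{A,T} ∩→ {T}; cost 0
[col 3] FNOW: children FNW:{T}, O:{T} ∩→ {T}; cost 0
[col 3] CFNOW: children C:{T}, FNOW:{T} ∩→ {T}; cost 0
[col 4] NW: children N:{G}, W:{C} ∪→ {C,G}; cost 1
[col 4] FNW: children F:{T}, NW:{C,G} ∪→ {C,G,T}; cost 1
[col 4] FNOW: children FNW:{C,G,T}, O:{A} ∪→ {A,C,G,T}; cost 1
[col 4] CFNOW: children C:{T}, FNOW:{A,C,G,T} ∩→ {T}; cost 0
[col 5] NW: children N:{A}, W:{G} ∪→ {A,G}; cost 1
[col 5] FNW: children F:{G}, NW:{A,G} ∩→ {G}; cost 0
[col 5] FNOW: children FNW:{G}, O:{T} ∪→ {G,T}; cost 1
[col 5] CFNOW: children C:{T}, FNOW:{G,T} ∩→ {T}; cost 0
per-site changes: [2, 3, 2, 1, 3, 2]; total = 13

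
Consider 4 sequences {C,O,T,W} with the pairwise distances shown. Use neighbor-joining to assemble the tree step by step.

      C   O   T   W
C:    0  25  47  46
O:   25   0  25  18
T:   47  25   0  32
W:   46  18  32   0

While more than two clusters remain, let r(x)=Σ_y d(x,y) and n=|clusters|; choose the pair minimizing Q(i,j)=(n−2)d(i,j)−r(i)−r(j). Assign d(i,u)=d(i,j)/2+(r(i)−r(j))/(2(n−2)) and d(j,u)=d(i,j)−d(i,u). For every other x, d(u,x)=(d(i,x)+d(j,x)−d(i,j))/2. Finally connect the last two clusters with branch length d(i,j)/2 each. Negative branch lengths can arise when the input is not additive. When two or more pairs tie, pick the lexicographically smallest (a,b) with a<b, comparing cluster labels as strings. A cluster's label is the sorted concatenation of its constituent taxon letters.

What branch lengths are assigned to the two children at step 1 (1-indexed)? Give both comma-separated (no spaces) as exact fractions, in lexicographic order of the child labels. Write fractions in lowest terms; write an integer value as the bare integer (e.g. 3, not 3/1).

step 1: merge (C,O) at d=25, Q=-136; branch lengths C→25, O→0; new cluster CO
  updated: d(CO,T)=47/2, d(CO,W)=39/2
step 2: merge (CO,T) at d=47/2, Q=-75; branch lengths CO→11/2, T→18; new cluster COT
  updated: d(COT,W)=14
step 3: merge (COT,W) at d=14; branch lengths COT→7, W→7; new cluster COTW
final tree: (((C:25,O:0):11/2,T:18):7,W:7)
total length: 125/2

25,0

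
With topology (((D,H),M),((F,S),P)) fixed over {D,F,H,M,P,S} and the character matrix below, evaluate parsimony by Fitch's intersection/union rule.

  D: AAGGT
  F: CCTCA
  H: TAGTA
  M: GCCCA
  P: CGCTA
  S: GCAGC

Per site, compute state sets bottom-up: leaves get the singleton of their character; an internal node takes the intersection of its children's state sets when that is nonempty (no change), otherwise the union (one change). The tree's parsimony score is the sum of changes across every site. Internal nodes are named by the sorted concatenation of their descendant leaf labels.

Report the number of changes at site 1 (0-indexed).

2

site 0, node DH: D={A} ∪ H={T} → {A,T} (+1)
site 0, node DHM: DH={A,T} ∪ M={G} → {A,G,T} (+1)
site 0, node FS: F={C} ∪ S={G} → {C,G} (+1)
site 0, node FPS: FS={C,G} ∩ P={C} → {C} (+0)
site 0, node DFHMPS: DHM={A,G,T} ∪ FPS={C} → {A,C,G,T} (+1)
site 1, node DH: D={A} ∩ H={A} → {A} (+0)
site 1, node DHM: DH={A} ∪ M={C} → {A,C} (+1)
site 1, node FS: F={C} ∩ S={C} → {C} (+0)
site 1, node FPS: FS={C} ∪ P={G} → {C,G} (+1)
site 1, node DFHMPS: DHM={A,C} ∩ FPS={C,G} → {C} (+0)
site 2, node DH: D={G} ∩ H={G} → {G} (+0)
site 2, node DHM: DH={G} ∪ M={C} → {C,G} (+1)
site 2, node FS: F={T} ∪ S={A} → {A,T} (+1)
site 2, node FPS: FS={A,T} ∪ P={C} → {A,C,T} (+1)
site 2, node DFHMPS: DHM={C,G} ∩ FPS={A,C,T} → {C} (+0)
site 3, node DH: D={G} ∪ H={T} → {G,T} (+1)
site 3, node DHM: DH={G,T} ∪ M={C} → {C,G,T} (+1)
site 3, node FS: F={C} ∪ S={G} → {C,G} (+1)
site 3, node FPS: FS={C,G} ∪ P={T} → {C,G,T} (+1)
site 3, node DFHMPS: DHM={C,G,T} ∩ FPS={C,G,T} → {C,G,T} (+0)
site 4, node DH: D={T} ∪ H={A} → {A,T} (+1)
site 4, node DHM: DH={A,T} ∩ M={A} → {A} (+0)
site 4, node FS: F={A} ∪ S={C} → {A,C} (+1)
site 4, node FPS: FS={A,C} ∩ P={A} → {A} (+0)
site 4, node DFHMPS: DHM={A} ∩ FPS={A} → {A} (+0)
per-site changes: [4, 2, 3, 4, 2]; total = 15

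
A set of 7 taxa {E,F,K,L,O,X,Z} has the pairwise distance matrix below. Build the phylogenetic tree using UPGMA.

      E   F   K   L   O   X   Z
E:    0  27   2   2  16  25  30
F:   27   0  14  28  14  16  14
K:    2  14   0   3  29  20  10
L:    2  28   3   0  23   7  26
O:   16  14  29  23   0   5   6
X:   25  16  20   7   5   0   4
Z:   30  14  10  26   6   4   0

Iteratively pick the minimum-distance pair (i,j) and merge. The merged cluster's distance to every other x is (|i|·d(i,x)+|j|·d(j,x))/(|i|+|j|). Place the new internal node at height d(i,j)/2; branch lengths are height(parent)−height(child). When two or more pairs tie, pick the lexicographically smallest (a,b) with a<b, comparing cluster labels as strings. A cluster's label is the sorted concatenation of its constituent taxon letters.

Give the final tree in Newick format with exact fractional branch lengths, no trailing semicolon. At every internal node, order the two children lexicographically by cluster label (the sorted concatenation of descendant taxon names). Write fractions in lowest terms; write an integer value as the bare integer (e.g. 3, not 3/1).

iteration 1: select E,K (d=2); attach at lengths (1, 1); label the merged cluster EK
  updated: d(EK,F)=41/2, d(EK,L)=5/2, d(EK,O)=45/2, d(EK,X)=45/2, d(EK,Z)=20
iteration 2: select EK,L (d=5/2); attach at lengths (1/4, 5/4); label the merged cluster EKL
  updated: d(EKL,F)=23, d(EKL,O)=68/3, d(EKL,X)=52/3, d(EKL,Z)=22
iteration 3: select X,Z (d=4); attach at lengths (2, 2); label the merged cluster XZ
  updated: d(EKL,XZ)=59/3, d(F,XZ)=15, d(O,XZ)=11/2
iteration 4: select O,XZ (d=11/2); attach at lengths (11/4, 3/4); label the merged cluster OXZ
  updated: d(EKL,OXZ)=62/3, d(F,OXZ)=44/3
iteration 5: select F,OXZ (d=44/3); attach at lengths (22/3, 55/12); label the merged cluster FOXZ
  updated: d(EKL,FOXZ)=85/4
iteration 6: select EKL,FOXZ (d=85/4); attach at lengths (75/8, 79/24); label the merged cluster EFKLOXZ
final tree: (((E:1,K:1):1/4,L:5/4):75/8,(F:22/3,(O:11/4,(X:2,Z:2):3/4):55/12):79/24)
total length: 427/12

(((E:1,K:1):1/4,L:5/4):75/8,(F:22/3,(O:11/4,(X:2,Z:2):3/4):55/12):79/24)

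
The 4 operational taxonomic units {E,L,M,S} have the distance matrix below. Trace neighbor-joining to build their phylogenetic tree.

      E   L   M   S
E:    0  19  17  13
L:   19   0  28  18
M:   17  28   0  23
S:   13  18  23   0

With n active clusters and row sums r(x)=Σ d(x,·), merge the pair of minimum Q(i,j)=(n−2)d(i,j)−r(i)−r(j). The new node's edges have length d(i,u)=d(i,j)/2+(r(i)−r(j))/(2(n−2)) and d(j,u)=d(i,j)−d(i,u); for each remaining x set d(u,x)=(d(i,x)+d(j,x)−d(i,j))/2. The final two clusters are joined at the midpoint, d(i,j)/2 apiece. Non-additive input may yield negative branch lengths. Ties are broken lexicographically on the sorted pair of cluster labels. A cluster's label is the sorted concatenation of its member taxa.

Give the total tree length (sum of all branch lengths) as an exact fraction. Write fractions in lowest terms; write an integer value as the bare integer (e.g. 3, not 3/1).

1. join E+M (d=17, Q=-83) ⇒ EM; edges |E|=15/4, |M|=53/4
  updated: d(EM,L)=15, d(EM,S)=19/2
2. join EM+L (d=15, Q=-85/2) ⇒ ELM; edges |EM|=13/4, |L|=47/4
  updated: d(ELM,S)=25/4
3. join ELM+S (d=25/4) ⇒ ELMS; edges |ELM|=25/8, |S|=25/8
final tree: (((E:15/4,M:53/4):13/4,L:47/4):25/8,S:25/8)
total length: 153/4

153/4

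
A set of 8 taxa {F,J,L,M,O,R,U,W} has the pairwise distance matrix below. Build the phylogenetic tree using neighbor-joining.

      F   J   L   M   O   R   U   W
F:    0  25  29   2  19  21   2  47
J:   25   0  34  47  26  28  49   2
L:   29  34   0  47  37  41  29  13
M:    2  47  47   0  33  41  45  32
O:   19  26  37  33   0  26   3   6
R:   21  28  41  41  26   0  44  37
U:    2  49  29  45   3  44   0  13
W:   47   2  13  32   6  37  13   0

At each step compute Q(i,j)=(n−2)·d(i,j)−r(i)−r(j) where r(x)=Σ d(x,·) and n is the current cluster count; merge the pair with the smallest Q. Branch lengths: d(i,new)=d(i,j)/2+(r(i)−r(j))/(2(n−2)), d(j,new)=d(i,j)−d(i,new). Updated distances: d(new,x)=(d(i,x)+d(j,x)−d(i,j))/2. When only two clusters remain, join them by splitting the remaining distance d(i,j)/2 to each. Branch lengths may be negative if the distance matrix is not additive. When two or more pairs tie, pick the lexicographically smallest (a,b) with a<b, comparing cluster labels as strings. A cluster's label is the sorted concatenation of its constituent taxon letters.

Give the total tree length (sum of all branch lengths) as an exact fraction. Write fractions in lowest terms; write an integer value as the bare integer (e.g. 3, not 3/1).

1. join F+M (d=2, Q=-380) ⇒ FM; edges |F|=-15/2, |M|=19/2
  updated: d(FM,J)=35, d(FM,L)=37, d(FM,O)=25, d(FM,R)=30, d(FM,U)=45/2, d(FM,W)=77/2
2. join J+W (d=2, Q=-547/2) ⇒ JW; edges |J|=149/20, |W|=-109/20
  updated: d(FM,JW)=143/4, d(JW,L)=45/2, d(JW,O)=15, d(JW,R)=63/2, d(JW,U)=30
3. join O+U (d=3, Q=-445/2) ⇒ OU; edges |O|=-21/16, |U|=69/16
  updated: d(FM,OU)=89/4, d(JW,OU)=21, d(L,OU)=63/2, d(OU,R)=67/2
4. join JW+L (d=45/2, Q=-701/4) ⇒ JLW; edges |JW|=185/24, |L|=355/24
  updated: d(FM,JLW)=201/8, d(JLW,OU)=15, d(JLW,R)=25
5. join FM+R (d=30, Q=-847/8) ⇒ FMR; edges |FM|=391/32, |R|=569/32
  updated: d(FMR,JLW)=161/16, d(FMR,OU)=103/8
6. join FMR+JLW (d=161/16, Q=-607/16) ⇒ FJLMRW; edges |FMR|=127/32, |JLW|=195/32
  updated: d(FJLMRW,OU)=285/32
7. join FJLMRW+OU (d=285/32) ⇒ FJLMORUW; edges |FJLMRW|=285/64, |OU|=285/64
final tree: ((((F:-15/2,M:19/2):391/32,R:569/32):127/32,((J:149/20,W:-109/20):185/24,L:355/24):195/32):285/64,(O:-21/16,U:69/16):285/64)
total length: 2511/32

2511/32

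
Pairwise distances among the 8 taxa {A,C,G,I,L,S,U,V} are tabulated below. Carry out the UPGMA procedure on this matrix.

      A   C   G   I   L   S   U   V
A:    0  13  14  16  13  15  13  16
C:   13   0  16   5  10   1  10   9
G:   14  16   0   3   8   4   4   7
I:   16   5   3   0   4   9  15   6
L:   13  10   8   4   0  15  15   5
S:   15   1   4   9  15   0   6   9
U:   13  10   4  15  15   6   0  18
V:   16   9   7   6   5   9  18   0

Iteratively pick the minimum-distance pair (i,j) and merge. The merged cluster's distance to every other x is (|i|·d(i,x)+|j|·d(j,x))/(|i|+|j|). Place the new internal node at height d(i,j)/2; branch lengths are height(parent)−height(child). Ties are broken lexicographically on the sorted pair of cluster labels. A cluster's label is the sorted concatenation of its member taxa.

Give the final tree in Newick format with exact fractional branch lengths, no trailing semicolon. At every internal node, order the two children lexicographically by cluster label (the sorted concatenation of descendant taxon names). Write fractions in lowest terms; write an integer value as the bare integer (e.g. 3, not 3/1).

(A:50/7,(((C:1/2,S:1/2):7/2,U:4):11/8,((G:3/2,I:3/2):13/8,(L:5/2,V:5/2):5/8):9/4):99/56)

iteration 1: select C,S (d=1); attach at lengths (1/2, 1/2); label the merged cluster CS
  updated: d(A,CS)=14, d(CS,G)=10, d(CS,I)=7, d(CS,L)=25/2, d(CS,U)=8, d(CS,V)=9
iteration 2: select G,I (d=3); attach at lengths (3/2, 3/2); label the merged cluster GI
  updated: d(A,GI)=15, d(CS,GI)=17/2, d(GI,L)=6, d(GI,U)=19/2, d(GI,V)=13/2
iteration 3: select L,V (d=5); attach at lengths (5/2, 5/2); label the merged cluster LV
  updated: d(A,LV)=29/2, d(CS,LV)=43/4, d(GI,LV)=25/4, d(LV,U)=33/2
iteration 4: select GI,LV (d=25/4); attach at lengths (13/8, 5/8); label the merged cluster GILV
  updated: d(A,GILV)=59/4, d(CS,GILV)=77/8, d(GILV,U)=13
iteration 5: select CS,U (d=8); attach at lengths (7/2, 4); label the merged cluster CSU
  updated: d(A,CSU)=41/3, d(CSU,GILV)=43/4
iteration 6: select CSU,GILV (d=43/4); attach at lengths (11/8, 9/4); label the merged cluster CGILSUV
  updated: d(A,CGILSUV)=100/7
iteration 7: select A,CGILSUV (d=100/7); attach at lengths (50/7, 99/56); label the merged cluster ACGILSUV
final tree: (A:50/7,(((C:1/2,S:1/2):7/2,U:4):11/8,((G:3/2,I:3/2):13/8,(L:5/2,V:5/2):5/8):9/4):99/56)
total length: 219/7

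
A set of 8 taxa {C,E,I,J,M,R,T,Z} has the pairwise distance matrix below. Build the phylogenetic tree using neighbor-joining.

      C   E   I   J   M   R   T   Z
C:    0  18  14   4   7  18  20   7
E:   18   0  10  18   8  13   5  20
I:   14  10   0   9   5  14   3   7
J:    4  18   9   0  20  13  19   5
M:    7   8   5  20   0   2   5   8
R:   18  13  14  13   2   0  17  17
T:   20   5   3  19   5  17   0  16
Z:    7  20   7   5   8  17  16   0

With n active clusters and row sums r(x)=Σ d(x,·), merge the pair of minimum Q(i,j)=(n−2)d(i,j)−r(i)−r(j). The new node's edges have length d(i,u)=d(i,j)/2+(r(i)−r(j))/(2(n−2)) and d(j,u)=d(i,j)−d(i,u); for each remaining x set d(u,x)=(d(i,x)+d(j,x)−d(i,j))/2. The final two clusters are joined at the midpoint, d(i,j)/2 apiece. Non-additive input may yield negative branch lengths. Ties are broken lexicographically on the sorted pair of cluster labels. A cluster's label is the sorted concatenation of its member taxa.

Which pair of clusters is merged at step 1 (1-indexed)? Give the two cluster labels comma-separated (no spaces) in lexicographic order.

C,J

iteration 1: select C,J (d=4, Q=-152); attach at lengths (2, 2); label the merged cluster CJ
  updated: d(CJ,E)=16, d(CJ,I)=19/2, d(CJ,M)=23/2, d(CJ,R)=27/2, d(CJ,T)=35/2, d(CJ,Z)=4
iteration 2: select CJ,Z (d=4, Q=-124); attach at lengths (2, 2); label the merged cluster CJZ
  updated: d(CJZ,E)=16, d(CJZ,I)=25/4, d(CJZ,M)=31/4, d(CJZ,R)=53/4, d(CJZ,T)=59/4
iteration 3: select M,R (d=2, Q=-79); attach at lengths (-47/16, 79/16); label the merged cluster MR
  updated: d(CJZ,MR)=19/2, d(E,MR)=19/2, d(I,MR)=17/2, d(MR,T)=10
iteration 4: select E,T (d=5, Q=-233/4); attach at lengths (91/24, 29/24); label the merged cluster ET
  updated: d(CJZ,ET)=103/8, d(ET,I)=4, d(ET,MR)=29/4
iteration 5: select CJZ,I (d=25/4, Q=-279/8); attach at lengths (179/32, 21/32); label the merged cluster CIJZ
  updated: d(CIJZ,ET)=85/16, d(CIJZ,MR)=47/8
iteration 6: select CIJZ,ET (d=85/16, Q=-295/16); attach at lengths (63/32, 107/32); label the merged cluster CEIJTZ
  updated: d(CEIJTZ,MR)=125/32
iteration 7: select CEIJTZ,MR (d=125/32); attach at lengths (125/64, 125/64); label the merged cluster CEIJMRTZ
final tree: (((((C:2,J:2):2,Z:2):179/32,I:21/32):63/32,(E:91/24,T:29/24):107/32):125/64,(M:-47/16,R:79/16):125/64)
total length: 975/32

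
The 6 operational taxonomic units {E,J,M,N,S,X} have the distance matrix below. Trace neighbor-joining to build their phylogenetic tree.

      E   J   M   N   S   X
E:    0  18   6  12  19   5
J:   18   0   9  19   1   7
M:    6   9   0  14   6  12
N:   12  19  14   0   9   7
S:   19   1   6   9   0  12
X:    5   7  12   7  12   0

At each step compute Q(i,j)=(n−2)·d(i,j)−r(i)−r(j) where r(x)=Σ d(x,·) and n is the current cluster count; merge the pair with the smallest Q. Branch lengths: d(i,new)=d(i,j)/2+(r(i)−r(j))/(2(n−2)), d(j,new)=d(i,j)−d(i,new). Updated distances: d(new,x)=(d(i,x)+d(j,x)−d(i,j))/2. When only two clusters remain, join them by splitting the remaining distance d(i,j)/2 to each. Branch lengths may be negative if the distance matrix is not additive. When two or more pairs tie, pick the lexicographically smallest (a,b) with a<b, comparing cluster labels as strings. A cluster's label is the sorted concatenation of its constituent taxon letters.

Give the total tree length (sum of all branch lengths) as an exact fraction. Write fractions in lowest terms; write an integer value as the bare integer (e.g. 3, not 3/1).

97/4

iteration 1: select J,S (d=1, Q=-97); attach at lengths (11/8, -3/8); label the merged cluster JS
  updated: d(E,JS)=18, d(JS,M)=7, d(JS,N)=27/2, d(JS,X)=9
iteration 2: select JS,M (d=7, Q=-131/2); attach at lengths (59/12, 25/12); label the merged cluster JMS
  updated: d(E,JMS)=17/2, d(JMS,N)=41/4, d(JMS,X)=7
iteration 3: select E,X (d=5, Q=-69/2); attach at lengths (33/8, 7/8); label the merged cluster EX
  updated: d(EX,JMS)=21/4, d(EX,N)=7
iteration 4: select EX,JMS (d=21/4, Q=-45/2); attach at lengths (1, 17/4); label the merged cluster EJMSX
  updated: d(EJMSX,N)=6
iteration 5: select EJMSX,N (d=6); attach at lengths (3, 3); label the merged cluster EJMNSX
final tree: (((E:33/8,X:7/8):1,((J:11/8,S:-3/8):59/12,M:25/12):17/4):3,N:3)
total length: 97/4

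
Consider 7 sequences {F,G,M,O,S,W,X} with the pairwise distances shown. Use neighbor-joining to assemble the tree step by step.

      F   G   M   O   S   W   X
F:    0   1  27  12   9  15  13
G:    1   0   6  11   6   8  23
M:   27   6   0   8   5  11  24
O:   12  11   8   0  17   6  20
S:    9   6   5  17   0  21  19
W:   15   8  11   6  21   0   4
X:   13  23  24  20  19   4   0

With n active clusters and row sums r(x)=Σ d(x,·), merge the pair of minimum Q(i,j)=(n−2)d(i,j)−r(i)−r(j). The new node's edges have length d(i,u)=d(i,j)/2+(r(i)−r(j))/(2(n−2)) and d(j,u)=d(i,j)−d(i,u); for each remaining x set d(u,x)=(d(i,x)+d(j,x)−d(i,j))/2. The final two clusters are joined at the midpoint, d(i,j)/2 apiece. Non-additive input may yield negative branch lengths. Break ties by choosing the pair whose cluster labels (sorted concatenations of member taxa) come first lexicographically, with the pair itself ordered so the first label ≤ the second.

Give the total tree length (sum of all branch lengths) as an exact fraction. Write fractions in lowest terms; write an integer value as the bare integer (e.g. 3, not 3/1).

1. join W+X (d=4, Q=-148) ⇒ WX; edges |W|=-9/5, |X|=29/5
  updated: d(F,WX)=12, d(G,WX)=27/2, d(M,WX)=31/2, d(O,WX)=11, d(S,WX)=18
2. join M+S (d=5, Q=-193/2) ⇒ MS; edges |M|=53/16, |S|=27/16
  updated: d(F,MS)=31/2, d(G,MS)=7/2, d(MS,O)=10, d(MS,WX)=57/4
3. join F+G (d=1, Q=-133/2) ⇒ FG; edges |F|=29/12, |G|=-17/12
  updated: d(FG,MS)=9, d(FG,O)=11, d(FG,WX)=49/4
4. join FG+MS (d=9, Q=-95/2) ⇒ FGMS; edges |FG|=17/4, |MS|=19/4
  updated: d(FGMS,O)=6, d(FGMS,WX)=35/4
5. join FGMS+O (d=6, Q=-103/4) ⇒ FGMOS; edges |FGMS|=15/8, |O|=33/8
  updated: d(FGMOS,WX)=55/8
6. join FGMOS+WX (d=55/8) ⇒ FGMOSWX; edges |FGMOS|=55/16, |WX|=55/16
final tree: ((((F:29/12,G:-17/12):17/4,(M:53/16,S:27/16):19/4):15/8,O:33/8):55/16,(W:-9/5,X:29/5):55/16)
total length: 255/8

255/8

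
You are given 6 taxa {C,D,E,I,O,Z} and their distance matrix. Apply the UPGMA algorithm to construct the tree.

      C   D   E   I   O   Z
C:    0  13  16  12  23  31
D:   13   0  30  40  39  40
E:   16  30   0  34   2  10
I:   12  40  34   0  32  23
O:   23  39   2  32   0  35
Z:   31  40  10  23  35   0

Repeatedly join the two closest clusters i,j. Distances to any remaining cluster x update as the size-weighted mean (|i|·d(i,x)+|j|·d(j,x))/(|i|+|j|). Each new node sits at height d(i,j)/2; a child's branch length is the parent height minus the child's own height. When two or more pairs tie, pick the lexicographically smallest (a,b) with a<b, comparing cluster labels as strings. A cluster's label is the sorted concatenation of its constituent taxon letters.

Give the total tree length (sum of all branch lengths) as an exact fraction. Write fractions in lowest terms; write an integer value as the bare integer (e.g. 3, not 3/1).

1103/18

iteration 1: select E,O (d=2); attach at lengths (1, 1); label the merged cluster EO
  updated: d(C,EO)=39/2, d(D,EO)=69/2, d(EO,I)=33, d(EO,Z)=45/2
iteration 2: select C,I (d=12); attach at lengths (6, 6); label the merged cluster CI
  updated: d(CI,D)=53/2, d(CI,EO)=105/4, d(CI,Z)=27
iteration 3: select EO,Z (d=45/2); attach at lengths (41/4, 45/4); label the merged cluster EOZ
  updated: d(CI,EOZ)=53/2, d(D,EOZ)=109/3
iteration 4: select CI,D (d=53/2); attach at lengths (29/4, 53/4); label the merged cluster CDI
  updated: d(CDI,EOZ)=268/9
iteration 5: select CDI,EOZ (d=268/9); attach at lengths (59/36, 131/36); label the merged cluster CDEIOZ
final tree: (((C:6,I:6):29/4,D:53/4):59/36,((E:1,O:1):41/4,Z:45/4):131/36)
total length: 1103/18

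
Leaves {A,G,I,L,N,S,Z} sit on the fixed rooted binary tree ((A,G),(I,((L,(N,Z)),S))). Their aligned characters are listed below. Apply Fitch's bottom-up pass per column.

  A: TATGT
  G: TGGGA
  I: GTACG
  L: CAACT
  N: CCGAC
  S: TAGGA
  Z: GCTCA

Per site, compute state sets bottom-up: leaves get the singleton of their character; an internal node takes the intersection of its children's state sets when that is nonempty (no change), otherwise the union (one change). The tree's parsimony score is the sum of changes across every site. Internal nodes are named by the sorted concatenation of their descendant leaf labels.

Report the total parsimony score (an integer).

[col 0] AG: children A:{T}, G:{T} ∩→ {T}; cost 0
[col 0] NZ: children N:{C}, Z:{G} ∪→ {C,G}; cost 1
[col 0] LNZ: children L:{C}, NZ:{C,G} ∩→ {C}; cost 0
[col 0] LNSZ: children LNZ:{C}, S:{T} ∪→ {C,T}; cost 1
[col 0] ILNSZ: children I:{G}, LNSZ:{C,T} ∪→ {C,G,T}; cost 1
[col 0] AGILNSZ: children AG:{T}, ILNSZ:{C,G,T} ∩→ {T}; cost 0
[col 1] AG: children A:{A}, G:{G} ∪→ {A,G}; cost 1
[col 1] NZ: children N:{C}, Z:{C} ∩→ {C}; cost 0
[col 1] LNZ: children L:{A}, NZ:{C} ∪→ {A,C}; cost 1
[col 1] LNSZ: children LNZ:{A,C}, S:{A} ∩→ {A}; cost 0
[col 1] ILNSZ: children I:{T}, LNSZ:{A} ∪→ {A,T}; cost 1
[col 1] AGILNSZ: children AG:{A,G}, ILNSZ:{A,T} ∩→ {A}; cost 0
[col 2] AG: children A:{T}, G:{G} ∪→ {G,T}; cost 1
[col 2] NZ: children N:{G}, Z:{T} ∪→ {G,T}; cost 1
[col 2] LNZ: children L:{A}, NZ:{G,T} ∪→ {A,G,T}; cost 1
[col 2] LNSZ: children LNZ:{A,G,T}, S:{G} ∩→ {G}; cost 0
[col 2] ILNSZ: children I:{A}, LNSZ:{G} ∪→ {A,G}; cost 1
[col 2] AGILNSZ: children AG:{G,T}, ILNSZ:{A,G} ∩→ {G}; cost 0
[col 3] AG: children A:{G}, G:{G} ∩→ {G}; cost 0
[col 3] NZ: children N:{A}, Z:{C} ∪→ {A,C}; cost 1
[col 3] LNZ: children L:{C}, NZ:{A,C} ∩→ {C}; cost 0
[col 3] LNSZ: children LNZ:{C}, S:{G} ∪→ {C,G}; cost 1
[col 3] ILNSZ: children I:{C}, LNSZ:{C,G} ∩→ {C}; cost 0
[col 3] AGILNSZ: children AG:{G}, ILNSZ:{C} ∪→ {C,G}; cost 1
[col 4] AG: children A:{T}, G:{A} ∪→ {A,T}; cost 1
[col 4] NZ: children N:{C}, Z:{A} ∪→ {A,C}; cost 1
[col 4] LNZ: children L:{T}, NZ:{A,C} ∪→ {A,C,T}; cost 1
[col 4] LNSZ: children LNZ:{A,C,T}, S:{A} ∩→ {A}; cost 0
[col 4] ILNSZ: children I:{G}, LNSZ:{A} ∪→ {A,G}; cost 1
[col 4] AGILNSZ: children AG:{A,T}, ILNSZ:{A,G} ∩→ {A}; cost 0
per-site changes: [3, 3, 4, 3, 4]; total = 17

17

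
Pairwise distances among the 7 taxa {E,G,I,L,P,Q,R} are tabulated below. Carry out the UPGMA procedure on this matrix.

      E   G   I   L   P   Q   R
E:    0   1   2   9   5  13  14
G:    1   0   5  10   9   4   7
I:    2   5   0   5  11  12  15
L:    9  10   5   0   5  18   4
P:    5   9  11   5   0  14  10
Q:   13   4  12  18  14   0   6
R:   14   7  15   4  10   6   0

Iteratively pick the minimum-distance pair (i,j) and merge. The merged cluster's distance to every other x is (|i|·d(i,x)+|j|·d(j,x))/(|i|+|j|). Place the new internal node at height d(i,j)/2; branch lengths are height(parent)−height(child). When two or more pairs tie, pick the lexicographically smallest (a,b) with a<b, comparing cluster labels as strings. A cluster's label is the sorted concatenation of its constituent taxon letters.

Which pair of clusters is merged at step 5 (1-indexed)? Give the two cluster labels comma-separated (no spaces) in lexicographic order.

step 1: merge (E,G) at d=1; branch lengths E→1/2, G→1/2; new cluster EG
  updated: d(EG,I)=7/2, d(EG,L)=19/2, d(EG,P)=7, d(EG,Q)=17/2, d(EG,R)=21/2
step 2: merge (EG,I) at d=7/2; branch lengths EG→5/4, I→7/4; new cluster EGI
  updated: d(EGI,L)=8, d(EGI,P)=25/3, d(EGI,Q)=29/3, d(EGI,R)=12
step 3: merge (L,R) at d=4; branch lengths L→2, R→2; new cluster LR
  updated: d(EGI,LR)=10, d(LR,P)=15/2, d(LR,Q)=12
step 4: merge (LR,P) at d=15/2; branch lengths LR→7/4, P→15/4; new cluster LPR
  updated: d(EGI,LPR)=85/9, d(LPR,Q)=38/3
step 5: merge (EGI,LPR) at d=85/9; branch lengths EGI→107/36, LPR→35/36; new cluster EGILPR
  updated: d(EGILPR,Q)=67/6
step 6: merge (EGILPR,Q) at d=67/6; branch lengths EGILPR→31/36, Q→67/12; new cluster EGILPQR
final tree: ((((E:1/2,G:1/2):5/4,I:7/4):107/36,((L:2,R:2):7/4,P:15/4):35/36):31/36,Q:67/12)
total length: 215/9

EGI,LPR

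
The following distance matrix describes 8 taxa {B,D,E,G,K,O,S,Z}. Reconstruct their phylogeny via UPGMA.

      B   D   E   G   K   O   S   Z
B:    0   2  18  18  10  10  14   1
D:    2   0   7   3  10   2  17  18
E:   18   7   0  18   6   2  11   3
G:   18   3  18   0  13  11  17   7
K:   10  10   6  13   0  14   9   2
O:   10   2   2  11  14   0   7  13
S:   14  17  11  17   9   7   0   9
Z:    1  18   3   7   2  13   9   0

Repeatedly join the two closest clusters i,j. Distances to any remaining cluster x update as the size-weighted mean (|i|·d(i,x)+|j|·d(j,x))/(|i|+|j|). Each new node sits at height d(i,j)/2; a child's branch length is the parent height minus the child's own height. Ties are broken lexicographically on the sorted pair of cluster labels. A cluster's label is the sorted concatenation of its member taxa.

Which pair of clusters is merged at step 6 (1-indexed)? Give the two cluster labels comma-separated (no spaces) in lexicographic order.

iteration 1: select B,Z (d=1); attach at lengths (1/2, 1/2); label the merged cluster BZ
  updated: d(BZ,D)=10, d(BZ,E)=21/2, d(BZ,G)=25/2, d(BZ,K)=6, d(BZ,O)=23/2, d(BZ,S)=23/2
iteration 2: select D,O (d=2); attach at lengths (1, 1); label the merged cluster DO
  updated: d(BZ,DO)=43/4, d(DO,E)=9/2, d(DO,G)=7, d(DO,K)=12, d(DO,S)=12
iteration 3: select DO,E (d=9/2); attach at lengths (5/4, 9/4); label the merged cluster DEO
  updated: d(BZ,DEO)=32/3, d(DEO,G)=32/3, d(DEO,K)=10, d(DEO,S)=35/3
iteration 4: select BZ,K (d=6); attach at lengths (5/2, 3); label the merged cluster BKZ
  updated: d(BKZ,DEO)=94/9, d(BKZ,G)=38/3, d(BKZ,S)=32/3
iteration 5: select BKZ,DEO (d=94/9); attach at lengths (20/9, 107/36); label the merged cluster BDEKOZ
  updated: d(BDEKOZ,G)=35/3, d(BDEKOZ,S)=67/6
iteration 6: select BDEKOZ,S (d=67/6); attach at lengths (13/36, 67/12); label the merged cluster BDEKOSZ
  updated: d(BDEKOSZ,G)=87/7
iteration 7: select BDEKOSZ,G (d=87/7); attach at lengths (53/84, 87/14); label the merged cluster BDEGKOSZ
final tree: (((((B:1/2,Z:1/2):5/2,K:3):20/9,((D:1,O:1):5/4,E:9/4):107/36):13/36,S:67/12):53/84,G:87/14)
total length: 1889/63

BDEKOZ,S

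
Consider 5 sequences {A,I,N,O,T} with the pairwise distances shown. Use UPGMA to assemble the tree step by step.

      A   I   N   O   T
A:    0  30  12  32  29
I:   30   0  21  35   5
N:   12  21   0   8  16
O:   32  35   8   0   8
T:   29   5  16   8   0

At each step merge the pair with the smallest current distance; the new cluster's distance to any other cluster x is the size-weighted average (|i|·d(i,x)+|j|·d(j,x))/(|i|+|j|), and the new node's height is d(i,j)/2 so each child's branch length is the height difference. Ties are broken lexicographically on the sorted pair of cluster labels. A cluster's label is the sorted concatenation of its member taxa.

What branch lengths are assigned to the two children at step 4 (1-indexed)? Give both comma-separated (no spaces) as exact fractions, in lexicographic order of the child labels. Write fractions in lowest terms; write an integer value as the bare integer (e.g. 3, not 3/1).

step 1: merge (I,T) at d=5; branch lengths I→5/2, T→5/2; new cluster IT
  updated: d(A,IT)=59/2, d(IT,N)=37/2, d(IT,O)=43/2
step 2: merge (N,O) at d=8; branch lengths N→4, O→4; new cluster NO
  updated: d(A,NO)=22, d(IT,NO)=20
step 3: merge (IT,NO) at d=20; branch lengths IT→15/2, NO→6; new cluster INOT
  updated: d(A,INOT)=103/4
step 4: merge (A,INOT) at d=103/4; branch lengths A→103/8, INOT→23/8; new cluster AINOT
final tree: (A:103/8,((I:5/2,T:5/2):15/2,(N:4,O:4):6):23/8)
total length: 169/4

103/8,23/8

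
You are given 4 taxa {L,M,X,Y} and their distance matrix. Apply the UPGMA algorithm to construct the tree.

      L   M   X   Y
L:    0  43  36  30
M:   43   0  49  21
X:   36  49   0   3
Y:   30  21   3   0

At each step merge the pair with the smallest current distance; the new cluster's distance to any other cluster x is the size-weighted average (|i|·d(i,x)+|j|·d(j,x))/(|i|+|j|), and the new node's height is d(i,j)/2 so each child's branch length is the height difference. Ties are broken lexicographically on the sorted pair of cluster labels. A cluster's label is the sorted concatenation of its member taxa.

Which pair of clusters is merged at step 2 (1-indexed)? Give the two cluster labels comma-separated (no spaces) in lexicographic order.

L,XY

step 1: merge (X,Y) at d=3; branch lengths X→3/2, Y→3/2; new cluster XY
  updated: d(L,XY)=33, d(M,XY)=35
step 2: merge (L,XY) at d=33; branch lengths L→33/2, XY→15; new cluster LXY
  updated: d(LXY,M)=113/3
step 3: merge (LXY,M) at d=113/3; branch lengths LXY→7/3, M→113/6; new cluster LMXY
final tree: ((L:33/2,(X:3/2,Y:3/2):15):7/3,M:113/6)
total length: 167/3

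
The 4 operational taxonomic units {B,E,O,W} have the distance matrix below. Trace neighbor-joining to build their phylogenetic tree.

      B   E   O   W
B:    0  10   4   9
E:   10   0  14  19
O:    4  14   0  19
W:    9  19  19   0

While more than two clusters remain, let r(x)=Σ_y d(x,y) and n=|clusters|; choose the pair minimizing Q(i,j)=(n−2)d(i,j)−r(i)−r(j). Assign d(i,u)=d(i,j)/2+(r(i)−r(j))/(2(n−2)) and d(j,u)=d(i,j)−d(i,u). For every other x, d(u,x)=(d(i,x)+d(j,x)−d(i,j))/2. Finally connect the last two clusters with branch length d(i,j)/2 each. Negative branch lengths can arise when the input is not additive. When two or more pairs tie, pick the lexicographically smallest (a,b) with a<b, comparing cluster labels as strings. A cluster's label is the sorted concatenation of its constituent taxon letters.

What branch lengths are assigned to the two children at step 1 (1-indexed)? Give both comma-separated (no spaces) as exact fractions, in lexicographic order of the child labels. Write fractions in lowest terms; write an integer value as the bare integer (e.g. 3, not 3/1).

1. join B+O (d=4, Q=-52) ⇒ BO; edges |B|=-3/2, |O|=11/2
  updated: d(BO,E)=10, d(BO,W)=12
2. join BO+E (d=10, Q=-41) ⇒ BEO; edges |BO|=3/2, |E|=17/2
  updated: d(BEO,W)=21/2
3. join BEO+W (d=21/2) ⇒ BEOW; edges |BEO|=21/4, |W|=21/4
final tree: (((B:-3/2,O:11/2):3/2,E:17/2):21/4,W:21/4)
total length: 49/2

-3/2,11/2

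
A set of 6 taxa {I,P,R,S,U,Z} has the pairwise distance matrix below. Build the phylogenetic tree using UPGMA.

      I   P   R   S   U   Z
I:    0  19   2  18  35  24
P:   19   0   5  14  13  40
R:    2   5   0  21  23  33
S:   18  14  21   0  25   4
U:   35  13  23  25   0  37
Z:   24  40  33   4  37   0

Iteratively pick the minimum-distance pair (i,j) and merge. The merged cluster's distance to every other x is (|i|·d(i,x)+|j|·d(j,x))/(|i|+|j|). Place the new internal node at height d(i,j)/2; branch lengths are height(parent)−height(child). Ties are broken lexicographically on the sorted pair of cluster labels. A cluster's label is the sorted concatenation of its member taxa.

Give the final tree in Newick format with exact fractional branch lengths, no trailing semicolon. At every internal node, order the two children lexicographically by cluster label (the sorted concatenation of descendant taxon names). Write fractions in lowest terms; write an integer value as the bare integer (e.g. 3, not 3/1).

((((I:1,R:1):5,P:6):35/6,U:71/6):17/12,(S:2,Z:2):45/4)

step 1: merge (I,R) at d=2; branch lengths I→1, R→1; new cluster IR
  updated: d(IR,P)=12, d(IR,S)=39/2, d(IR,U)=29, d(IR,Z)=57/2
step 2: merge (S,Z) at d=4; branch lengths S→2, Z→2; new cluster SZ
  updated: d(IR,SZ)=24, d(P,SZ)=27, d(SZ,U)=31
step 3: merge (IR,P) at d=12; branch lengths IR→5, P→6; new cluster IPR
  updated: d(IPR,SZ)=25, d(IPR,U)=71/3
step 4: merge (IPR,U) at d=71/3; branch lengths IPR→35/6, U→71/6; new cluster IPRU
  updated: d(IPRU,SZ)=53/2
step 5: merge (IPRU,SZ) at d=53/2; branch lengths IPRU→17/12, SZ→45/4; new cluster IPRSUZ
final tree: ((((I:1,R:1):5,P:6):35/6,U:71/6):17/12,(S:2,Z:2):45/4)
total length: 142/3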